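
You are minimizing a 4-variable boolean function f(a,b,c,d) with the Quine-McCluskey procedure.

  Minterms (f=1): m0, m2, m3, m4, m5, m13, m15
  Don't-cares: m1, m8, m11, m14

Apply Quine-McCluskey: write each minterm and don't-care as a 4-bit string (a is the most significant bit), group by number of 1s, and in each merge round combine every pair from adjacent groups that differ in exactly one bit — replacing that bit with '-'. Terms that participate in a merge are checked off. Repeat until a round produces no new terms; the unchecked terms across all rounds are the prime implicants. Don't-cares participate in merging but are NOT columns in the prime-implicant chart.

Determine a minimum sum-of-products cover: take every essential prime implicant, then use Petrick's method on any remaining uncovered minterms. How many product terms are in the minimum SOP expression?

3

size-2^0 implicants → 0000(✓)  0001(✓)  0010(✓)  0011(✓)  0100(✓)  0101(✓)  1000(✓)  1011(✓)  1101(✓)  1110(✓)  1111(✓)
size-2^1 implicants → -000  -011  -101  0-00(✓)  0-01(✓)  00-0(✓)  00-1(✓)  000-(✓)  001-(✓)  010-(✓)  1-11  11-1  111-
size-2^2 implicants → 0-0-  00--
Unchecked terms (primes): -000, -011, -101, 0-0-, 00--, 1-11, 11-1, 111-
Minterm coverage:
  m0 ⊆ -000,0-0-,00--
  m2 ⊆ 00-- [E]
  m3 ⊆ -011,00--
  m4 ⊆ 0-0- [E]
  m5 ⊆ -101,0-0-
  m13 ⊆ -101,11-1
  m15 ⊆ 1-11,11-1,111-
E = {0-0-, 00--}
Petrick residual → 11-1
Cover = a'c' + a'b' + abd  |cover|=3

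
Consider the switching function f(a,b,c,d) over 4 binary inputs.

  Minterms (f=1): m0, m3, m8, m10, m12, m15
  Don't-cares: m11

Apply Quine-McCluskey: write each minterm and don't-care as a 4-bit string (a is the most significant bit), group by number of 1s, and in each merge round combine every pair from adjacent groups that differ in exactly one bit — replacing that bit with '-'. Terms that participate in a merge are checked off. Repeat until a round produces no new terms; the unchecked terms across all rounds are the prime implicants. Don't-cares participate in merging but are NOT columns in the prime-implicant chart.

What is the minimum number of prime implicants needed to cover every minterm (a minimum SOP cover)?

[col 0] 0000*, 0011*, 1000*, 1010*, 1011*, 1100*, 1111*
[col 1] -000, -011, 1-00, 1-11, 10-0, 101-
Prime implicants: -000, -011, 1-00, 1-11, 10-0, 101-
PI chart (minterm → PIs covering it):
  0 | -000  (sole → essential)
  3 | -011  (sole → essential)
  8 | -000,1-00,10-0
  10 | 10-0,101-
  12 | 1-00  (sole → essential)
  15 | 1-11  (sole → essential)
Essential prime implicants: -000, -011, 1-00, 1-11
Petrick residual → 10-0
Minimum SOP uses 5 PIs: b'c'd' + b'cd + ac'd' + acd + ab'd'

5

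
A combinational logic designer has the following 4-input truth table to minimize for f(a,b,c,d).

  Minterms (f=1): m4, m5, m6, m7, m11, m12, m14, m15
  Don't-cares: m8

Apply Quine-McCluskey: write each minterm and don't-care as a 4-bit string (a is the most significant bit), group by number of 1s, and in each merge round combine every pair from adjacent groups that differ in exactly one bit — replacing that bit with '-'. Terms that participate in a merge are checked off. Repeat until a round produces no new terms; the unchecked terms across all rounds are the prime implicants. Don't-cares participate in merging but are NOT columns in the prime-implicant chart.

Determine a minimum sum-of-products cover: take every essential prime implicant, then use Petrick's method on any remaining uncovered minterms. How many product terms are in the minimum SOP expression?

Round 0: 0100✓ 0101✓ 0110✓ 0111✓ 1000✓ 1011✓ 1100✓ 1110✓ 1111✓
Round 1: -100✓ -110✓ -111✓ 01-0✓ 01-1✓ 010-✓ 011-✓ 1-00 1-11 11-0✓ 111-✓
Round 2: -1-0 -11- 01--
PIs = {-1-0, -11-, 01--, 1-00, 1-11}
Coverage chart:
  m4: -1-0,01--
  m5: 01-- ←essential
  m6: -1-0,-11-,01--
  m7: -11-,01--
  m11: 1-11 ←essential
  m12: -1-0,1-00
  m14: -1-0,-11-
  m15: -11-,1-11
Essential: 01--, 1-11
Petrick residual → -1-0
Min cover (3 terms): bd' + a'b + acd

3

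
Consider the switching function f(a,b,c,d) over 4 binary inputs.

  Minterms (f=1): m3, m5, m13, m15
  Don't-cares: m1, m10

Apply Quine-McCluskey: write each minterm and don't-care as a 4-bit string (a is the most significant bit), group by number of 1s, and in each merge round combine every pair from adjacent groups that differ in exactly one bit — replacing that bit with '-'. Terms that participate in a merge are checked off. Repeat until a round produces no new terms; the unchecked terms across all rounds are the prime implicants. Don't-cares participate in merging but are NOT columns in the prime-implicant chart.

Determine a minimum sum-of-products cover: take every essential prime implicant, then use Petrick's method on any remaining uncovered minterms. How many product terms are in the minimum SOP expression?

3

size-2^0 implicants → 0001(✓)  0011(✓)  0101(✓)  1010  1101(✓)  1111(✓)
size-2^1 implicants → -101  0-01  00-1  11-1
Unchecked terms (primes): -101, 0-01, 00-1, 1010, 11-1
Minterm coverage:
  m3 ⊆ 00-1 [E]
  m5 ⊆ -101,0-01
  m13 ⊆ -101,11-1
  m15 ⊆ 11-1 [E]
E = {00-1, 11-1}
Petrick residual → -101
Cover = bc'd + a'b'd + abd  |cover|=3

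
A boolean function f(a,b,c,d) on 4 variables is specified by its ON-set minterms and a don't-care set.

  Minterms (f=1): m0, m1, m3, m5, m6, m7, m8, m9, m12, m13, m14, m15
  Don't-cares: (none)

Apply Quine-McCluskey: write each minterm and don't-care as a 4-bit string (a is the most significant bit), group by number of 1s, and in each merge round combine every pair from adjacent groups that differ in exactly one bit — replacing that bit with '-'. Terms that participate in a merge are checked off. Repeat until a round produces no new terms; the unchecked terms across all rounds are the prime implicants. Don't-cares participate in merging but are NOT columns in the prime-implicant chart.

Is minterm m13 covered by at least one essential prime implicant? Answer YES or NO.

NO

[col 0] 0000*, 0001*, 0011*, 0101*, 0110*, 0111*, 1000*, 1001*, 1100*, 1101*, 1110*, 1111*
[col 1] -000*, -001*, -101*, -110*, -111*, 0-01*, 0-11*, 00-1*, 000-*, 01-1*, 011-*, 1-00*, 1-01*, 100-*, 11-0*, 11-1*, 110-*, 111-*
[col 2] --01, -00-, -1-1, -11-, 0--1, 1-0-, 11--
Prime implicants: --01, -00-, -1-1, -11-, 0--1, 1-0-, 11--
PI chart (minterm → PIs covering it):
  0 | -00-  (sole → essential)
  1 | --01,-00-,0--1
  3 | 0--1  (sole → essential)
  5 | --01,-1-1,0--1
  6 | -11-  (sole → essential)
  7 | -1-1,-11-,0--1
  8 | -00-,1-0-
  9 | --01,-00-,1-0-
  12 | 1-0-,11--
  13 | --01,-1-1,1-0-,11--
  14 | -11-,11--
  15 | -1-1,-11-,11--
Essential prime implicants: -00-, -11-, 0--1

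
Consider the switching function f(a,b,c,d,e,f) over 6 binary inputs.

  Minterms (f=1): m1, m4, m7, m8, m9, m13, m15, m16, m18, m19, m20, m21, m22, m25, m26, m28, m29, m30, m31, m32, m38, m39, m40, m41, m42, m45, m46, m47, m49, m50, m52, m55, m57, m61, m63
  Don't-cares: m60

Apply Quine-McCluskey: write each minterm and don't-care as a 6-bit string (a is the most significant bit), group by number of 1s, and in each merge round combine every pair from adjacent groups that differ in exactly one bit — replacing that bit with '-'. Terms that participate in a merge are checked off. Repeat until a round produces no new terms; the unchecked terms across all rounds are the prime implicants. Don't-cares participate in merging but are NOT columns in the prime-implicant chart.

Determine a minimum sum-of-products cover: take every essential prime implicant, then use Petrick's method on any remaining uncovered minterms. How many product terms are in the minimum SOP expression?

size-2^0 implicants → 000001(✓)  000100(✓)  000111(✓)  001000(✓)  001001(✓)  001101(✓)  001111(✓)  010000(✓)  010010(✓)  010011(✓)  010100(✓)  010101(✓)  010110(✓)  011001(✓)  011010(✓)  011100(✓)  011101(✓)  011110(✓)  011111(✓)  100000(✓)  100110(✓)  100111(✓)  101000(✓)  101001(✓)  101010(✓)  101101(✓)  101110(✓)  101111(✓)  110001(✓)  110010(✓)  110100(✓)  110111(✓)  111001(✓)  111100(✓)  111101(✓)  111111(✓)
size-2^1 implicants → -00111(✓)  -01000(✓)  -01001(✓)  -01101(✓)  -01111(✓)  -10010  -10100(✓)  -11001(✓)  -11100(✓)  -11101(✓)  -11111(✓)  0-0100  0-1001(✓)  0-1101(✓)  0-1111(✓)  00-001  00-111(✓)  001-01(✓)  00100-(✓)  0011-1(✓)  01-010(✓)  01-100(✓)  01-101(✓)  01-110(✓)  010-00(✓)  010-10(✓)  0100-0(✓)  01001-  0101-0(✓)  01010-(✓)  011-01(✓)  011-10(✓)  0111-0(✓)  0111-1(✓)  01110-(✓)  01111-(✓)  1-0111(✓)  1-1001(✓)  1-1101(✓)  1-1111(✓)  10-000  10-110(✓)  10-111(✓)  10011-(✓)  101-01(✓)  101-10  1010-0  10100-(✓)  1011-1(✓)  10111-(✓)  11-001  11-100(✓)  11-111(✓)  111-01(✓)  1111-1(✓)  11110-(✓)
size-2^2 implicants → --1001(✓)  --1101(✓)  --1111(✓)  -0-111  -01-01(✓)  -0100-  -011-1(✓)  -1-100  -11-01(✓)  -111-1(✓)  -1110-  0-1-01(✓)  0-11-1(✓)  01--10  01-1-0  01-10-  010--0  0111--  1--111  1-1-01(✓)  1-11-1(✓)  10-11-
size-2^3 implicants → --1-01  --11-1
Unchecked terms (primes): --1-01, --11-1, -0-111, -0100-, -1-100, -10010, -1110-, 0-0100, 00-001, 01--10, 01-1-0, 01-10-, 010--0, 01001-, 0111--, 1--111, 10-000, 10-11-, 101-10, 1010-0, 11-001
Minterm coverage:
  m1 ⊆ 00-001 [E]
  m4 ⊆ 0-0100 [E]
  m7 ⊆ -0-111 [E]
  m8 ⊆ -0100- [E]
  m9 ⊆ --1-01,-0100-,00-001
  m13 ⊆ --1-01,--11-1
  m15 ⊆ --11-1,-0-111
  m16 ⊆ 010--0 [E]
  m18 ⊆ -10010,01--10,010--0,01001-
  m19 ⊆ 01001- [E]
  m20 ⊆ -1-100,0-0100,01-1-0,01-10-,010--0
  m21 ⊆ 01-10- [E]
  m22 ⊆ 01--10,01-1-0,010--0
  m25 ⊆ --1-01 [E]
  m26 ⊆ 01--10 [E]
  m28 ⊆ -1-100,-1110-,01-1-0,01-10-,0111--
  m29 ⊆ --1-01,--11-1,-1110-,01-10-,0111--
  m30 ⊆ 01--10,01-1-0,0111--
  m31 ⊆ --11-1,0111--
  m32 ⊆ 10-000 [E]
  m38 ⊆ 10-11- [E]
  m39 ⊆ -0-111,1--111,10-11-
  m40 ⊆ -0100-,10-000,1010-0
  m41 ⊆ --1-01,-0100-
  m42 ⊆ 101-10,1010-0
  m45 ⊆ --1-01,--11-1
  m46 ⊆ 10-11-,101-10
  m47 ⊆ --11-1,-0-111,1--111,10-11-
  m49 ⊆ 11-001 [E]
  m50 ⊆ -10010 [E]
  m52 ⊆ -1-100 [E]
  m55 ⊆ 1--111 [E]
  m57 ⊆ --1-01,11-001
  m61 ⊆ --1-01,--11-1,-1110-
  m63 ⊆ --11-1,1--111
E = {--1-01, -0-111, -0100-, -1-100, -10010, 0-0100, 00-001, 01--10, 01-10-, 010--0, 01001-, 1--111, 10-000, 10-11-, 11-001}
Petrick residual → --11-1, 101-10
Cover = ce'f + cdf + b'def + b'cd'e' + bde'f' + bc'd'ef' + a'c'de'f' + a'b'd'e'f + a'bef' + a'bde' + a'bc'f' + a'bc'd'e + adef + ab'd'e'f' + ab'de + ab'cef' + abd'e'f  |cover|=17

17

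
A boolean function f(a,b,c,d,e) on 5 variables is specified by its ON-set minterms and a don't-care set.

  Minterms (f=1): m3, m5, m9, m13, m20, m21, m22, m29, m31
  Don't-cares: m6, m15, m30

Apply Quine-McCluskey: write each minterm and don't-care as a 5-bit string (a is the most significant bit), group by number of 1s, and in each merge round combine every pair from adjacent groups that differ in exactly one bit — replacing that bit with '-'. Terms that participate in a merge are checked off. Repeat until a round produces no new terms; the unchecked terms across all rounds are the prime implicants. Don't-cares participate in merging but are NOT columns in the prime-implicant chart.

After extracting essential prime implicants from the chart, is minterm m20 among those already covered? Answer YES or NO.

NO

Round 0: 00011 00101✓ 00110✓ 01001✓ 01101✓ 01111✓ 10100✓ 10101✓ 10110✓ 11101✓ 11110✓ 11111✓
Round 1: -0101✓ -0110 -1101✓ -1111✓ 0-101✓ 01-01 011-1✓ 1-101✓ 1-110 101-0 1010- 111-1✓ 1111-
Round 2: --101 -11-1
PIs = {--101, -0110, -11-1, 00011, 01-01, 1-110, 101-0, 1010-, 1111-}
Coverage chart:
  m3: 00011 ←essential
  m5: --101 ←essential
  m9: 01-01 ←essential
  m13: --101,-11-1,01-01
  m20: 101-0,1010-
  m21: --101,1010-
  m22: -0110,1-110,101-0
  m29: --101,-11-1
  m31: -11-1,1111-
Essential: --101, 00011, 01-01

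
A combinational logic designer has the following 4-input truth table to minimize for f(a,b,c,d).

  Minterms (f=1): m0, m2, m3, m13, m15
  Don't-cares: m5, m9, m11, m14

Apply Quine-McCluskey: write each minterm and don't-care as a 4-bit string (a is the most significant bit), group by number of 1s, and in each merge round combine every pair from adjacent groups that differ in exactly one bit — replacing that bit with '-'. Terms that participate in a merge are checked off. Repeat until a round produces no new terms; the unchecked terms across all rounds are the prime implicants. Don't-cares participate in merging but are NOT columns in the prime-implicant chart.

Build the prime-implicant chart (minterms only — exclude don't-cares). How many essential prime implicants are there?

[col 0] 0000*, 0010*, 0011*, 0101*, 1001*, 1011*, 1101*, 1110*, 1111*
[col 1] -011, -101, 00-0, 001-, 1-01*, 1-11*, 10-1*, 11-1*, 111-
[col 2] 1--1
Prime implicants: -011, -101, 00-0, 001-, 1--1, 111-
PI chart (minterm → PIs covering it):
  0 | 00-0  (sole → essential)
  2 | 00-0,001-
  3 | -011,001-
  13 | -101,1--1
  15 | 1--1,111-
Essential prime implicants: 00-0

1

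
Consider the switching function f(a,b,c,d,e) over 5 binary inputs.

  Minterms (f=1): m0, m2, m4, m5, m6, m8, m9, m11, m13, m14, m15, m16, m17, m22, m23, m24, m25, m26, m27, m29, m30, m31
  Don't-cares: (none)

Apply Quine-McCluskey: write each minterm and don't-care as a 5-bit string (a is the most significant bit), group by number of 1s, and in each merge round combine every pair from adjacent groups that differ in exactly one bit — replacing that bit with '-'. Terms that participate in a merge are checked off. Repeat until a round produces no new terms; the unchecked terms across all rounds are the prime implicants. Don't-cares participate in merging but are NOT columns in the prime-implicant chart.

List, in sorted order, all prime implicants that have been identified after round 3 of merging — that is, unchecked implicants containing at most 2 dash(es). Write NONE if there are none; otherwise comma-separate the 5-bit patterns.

[col 0] 00000*, 00010*, 00100*, 00101*, 00110*, 01000*, 01001*, 01011*, 01101*, 01110*, 01111*, 10000*, 10001*, 10110*, 10111*, 11000*, 11001*, 11010*, 11011*, 11101*, 11110*, 11111*
[col 1] -0000*, -0110*, -1000*, -1001*, -1011*, -1101*, -1110*, -1111*, 0-000*, 0-101, 0-110*, 00-00*, 00-10*, 000-0*, 001-0*, 0010-, 01-01*, 01-11*, 010-1*, 0100-*, 011-1*, 0111-*, 1-000*, 1-001*, 1-110*, 1-111*, 1000-*, 1011-*, 11-01*, 11-10*, 11-11*, 110-0*, 110-1*, 1100-*, 1101-*, 111-1*, 1111-*
[col 2] --000, --110, -1-01*, -1-11*, -10-1*, -100-, -11-1*, -111-, 00--0, 01--1*, 1-00-, 1-11-, 11--1*, 11-1-, 110--
[col 3] -1--1
Prime implicants: --000, --110, -1--1, -100-, -111-, 0-101, 00--0, 0010-, 1-00-, 1-11-, 11-1-, 110--

--000, --110, -100-, -111-, 0-101, 00--0, 0010-, 1-00-, 1-11-, 11-1-, 110--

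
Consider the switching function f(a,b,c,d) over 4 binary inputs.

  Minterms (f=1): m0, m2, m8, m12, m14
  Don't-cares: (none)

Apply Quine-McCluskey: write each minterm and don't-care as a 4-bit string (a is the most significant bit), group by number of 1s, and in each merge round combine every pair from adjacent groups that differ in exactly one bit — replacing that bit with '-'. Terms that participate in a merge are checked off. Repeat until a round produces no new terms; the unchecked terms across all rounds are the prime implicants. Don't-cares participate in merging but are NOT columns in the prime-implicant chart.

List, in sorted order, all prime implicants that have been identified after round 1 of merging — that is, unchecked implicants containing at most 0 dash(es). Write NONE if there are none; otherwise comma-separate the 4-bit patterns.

Round 0: 0000✓ 0010✓ 1000✓ 1100✓ 1110✓
Round 1: -000 00-0 1-00 11-0
PIs = {-000, 00-0, 1-00, 11-0}

NONE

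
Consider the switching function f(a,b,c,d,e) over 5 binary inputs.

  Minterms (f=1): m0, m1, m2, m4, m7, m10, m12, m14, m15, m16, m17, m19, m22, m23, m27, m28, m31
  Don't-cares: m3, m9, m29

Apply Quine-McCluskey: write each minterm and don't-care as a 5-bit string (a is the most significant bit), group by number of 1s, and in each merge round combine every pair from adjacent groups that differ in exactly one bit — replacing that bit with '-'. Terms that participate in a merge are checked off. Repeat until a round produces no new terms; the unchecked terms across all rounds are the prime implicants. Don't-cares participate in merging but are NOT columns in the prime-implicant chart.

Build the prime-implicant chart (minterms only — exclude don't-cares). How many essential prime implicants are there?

[col 0] 00000*, 00001*, 00010*, 00011*, 00100*, 00111*, 01001*, 01010*, 01100*, 01110*, 01111*, 10000*, 10001*, 10011*, 10110*, 10111*, 11011*, 11100*, 11101*, 11111*
[col 1] -0000*, -0001*, -0011*, -0111*, -1100, -1111*, 0-001, 0-010, 0-100, 0-111*, 00-00, 00-11*, 000-0*, 000-1*, 0000-*, 0001-*, 01-10, 011-0, 0111-, 1-011*, 1-111*, 10-11*, 100-1*, 1000-*, 1011-, 11-11*, 111-1, 1110-
[col 2] --111, -0-11, -00-1, -000-, 000--, 1--11
Prime implicants: --111, -0-11, -00-1, -000-, -1100, 0-001, 0-010, 0-100, 00-00, 000--, 01-10, 011-0, 0111-, 1--11, 1011-, 111-1, 1110-
PI chart (minterm → PIs covering it):
  0 | -000-,00-00,000--
  1 | -00-1,-000-,0-001,000--
  2 | 0-010,000--
  4 | 0-100,00-00
  7 | --111,-0-11
  10 | 0-010,01-10
  12 | -1100,0-100,011-0
  14 | 01-10,011-0,0111-
  15 | --111,0111-
  16 | -000-  (sole → essential)
  17 | -00-1,-000-
  19 | -0-11,-00-1,1--11
  22 | 1011-  (sole → essential)
  23 | --111,-0-11,1--11,1011-
  27 | 1--11  (sole → essential)
  28 | -1100,1110-
  31 | --111,1--11,111-1
Essential prime implicants: -000-, 1--11, 1011-

3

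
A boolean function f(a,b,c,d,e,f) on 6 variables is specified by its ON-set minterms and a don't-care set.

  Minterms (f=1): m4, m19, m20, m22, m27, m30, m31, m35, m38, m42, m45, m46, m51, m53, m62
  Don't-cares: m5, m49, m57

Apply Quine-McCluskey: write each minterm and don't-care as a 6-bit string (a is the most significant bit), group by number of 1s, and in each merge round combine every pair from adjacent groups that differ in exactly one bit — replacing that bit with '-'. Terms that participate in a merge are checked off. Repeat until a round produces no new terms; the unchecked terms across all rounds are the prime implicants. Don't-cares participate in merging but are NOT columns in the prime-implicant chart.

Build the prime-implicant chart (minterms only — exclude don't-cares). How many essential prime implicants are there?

5

Round 0: 000100✓ 000101✓ 010011✓ 010100✓ 010110✓ 011011✓ 011110✓ 011111✓ 100011✓ 100110✓ 101010✓ 101101 101110✓ 110001✓ 110011✓ 110101✓ 111001✓ 111110✓
Round 1: -10011 -11110 0-0100 00010- 01-011 01-110 0101-0 011-11 01111- 1-0011 1-1110 10-110 101-10 11-001 110-01 1100-1
PIs = {-10011, -11110, 0-0100, 00010-, 01-011, 01-110, 0101-0, 011-11, 01111-, 1-0011, 1-1110, 10-110, 101-10, 101101, 11-001, 110-01, 1100-1}
Coverage chart:
  m4: 0-0100,00010-
  m19: -10011,01-011
  m20: 0-0100,0101-0
  m22: 01-110,0101-0
  m27: 01-011,011-11
  m30: -11110,01-110,01111-
  m31: 011-11,01111-
  m35: 1-0011 ←essential
  m38: 10-110 ←essential
  m42: 101-10 ←essential
  m45: 101101 ←essential
  m46: 1-1110,10-110,101-10
  m51: -10011,1-0011,1100-1
  m53: 110-01 ←essential
  m62: -11110,1-1110
Essential: 1-0011, 10-110, 101-10, 101101, 110-01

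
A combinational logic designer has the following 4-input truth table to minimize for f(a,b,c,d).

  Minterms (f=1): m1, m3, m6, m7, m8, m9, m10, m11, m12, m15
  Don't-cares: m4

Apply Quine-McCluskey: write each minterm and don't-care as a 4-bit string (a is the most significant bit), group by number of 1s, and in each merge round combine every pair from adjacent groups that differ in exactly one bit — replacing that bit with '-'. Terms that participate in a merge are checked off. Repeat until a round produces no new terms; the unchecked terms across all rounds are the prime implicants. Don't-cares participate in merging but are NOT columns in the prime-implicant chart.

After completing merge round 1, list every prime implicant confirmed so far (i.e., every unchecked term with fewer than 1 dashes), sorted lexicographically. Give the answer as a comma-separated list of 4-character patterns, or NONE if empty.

size-2^0 implicants → 0001(✓)  0011(✓)  0100(✓)  0110(✓)  0111(✓)  1000(✓)  1001(✓)  1010(✓)  1011(✓)  1100(✓)  1111(✓)
size-2^1 implicants → -001(✓)  -011(✓)  -100  -111(✓)  0-11(✓)  00-1(✓)  01-0  011-  1-00  1-11(✓)  10-0(✓)  10-1(✓)  100-(✓)  101-(✓)
size-2^2 implicants → --11  -0-1  10--
Unchecked terms (primes): --11, -0-1, -100, 01-0, 011-, 1-00, 10--

NONE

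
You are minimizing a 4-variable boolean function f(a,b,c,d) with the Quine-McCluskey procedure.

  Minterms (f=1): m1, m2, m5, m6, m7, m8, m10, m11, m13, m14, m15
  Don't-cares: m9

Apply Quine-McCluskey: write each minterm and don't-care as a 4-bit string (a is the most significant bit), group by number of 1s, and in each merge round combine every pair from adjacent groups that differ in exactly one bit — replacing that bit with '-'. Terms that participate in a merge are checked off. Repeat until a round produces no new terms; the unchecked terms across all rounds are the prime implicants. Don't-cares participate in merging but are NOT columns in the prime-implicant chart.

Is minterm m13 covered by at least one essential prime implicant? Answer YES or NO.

Round 0: 0001✓ 0010✓ 0101✓ 0110✓ 0111✓ 1000✓ 1001✓ 1010✓ 1011✓ 1101✓ 1110✓ 1111✓
Round 1: -001✓ -010✓ -101✓ -110✓ -111✓ 0-01✓ 0-10✓ 01-1✓ 011-✓ 1-01✓ 1-10✓ 1-11✓ 10-0✓ 10-1✓ 100-✓ 101-✓ 11-1✓ 111-✓
Round 2: --01 --10 -1-1 -11- 1--1 1-1- 10--
PIs = {--01, --10, -1-1, -11-, 1--1, 1-1-, 10--}
Coverage chart:
  m1: --01 ←essential
  m2: --10 ←essential
  m5: --01,-1-1
  m6: --10,-11-
  m7: -1-1,-11-
  m8: 10-- ←essential
  m10: --10,1-1-,10--
  m11: 1--1,1-1-,10--
  m13: --01,-1-1,1--1
  m14: --10,-11-,1-1-
  m15: -1-1,-11-,1--1,1-1-
Essential: --01, --10, 10--

YES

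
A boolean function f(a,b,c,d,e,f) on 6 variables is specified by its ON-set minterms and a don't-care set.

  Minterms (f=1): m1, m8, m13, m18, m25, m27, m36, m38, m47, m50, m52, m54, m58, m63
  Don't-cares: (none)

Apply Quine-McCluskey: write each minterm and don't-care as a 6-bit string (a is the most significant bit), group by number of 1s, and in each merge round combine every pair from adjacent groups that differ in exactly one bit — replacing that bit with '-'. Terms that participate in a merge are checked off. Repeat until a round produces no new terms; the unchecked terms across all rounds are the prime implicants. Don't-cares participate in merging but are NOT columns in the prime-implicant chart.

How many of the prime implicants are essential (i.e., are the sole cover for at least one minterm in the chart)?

[col 0] 000001, 001000, 001101, 010010*, 011001*, 011011*, 100100*, 100110*, 101111*, 110010*, 110100*, 110110*, 111010*, 111111*
[col 1] -10010, 0110-1, 1-0100*, 1-0110*, 1-1111, 1001-0*, 11-010, 110-10, 1101-0*
[col 2] 1-01-0
Prime implicants: -10010, 000001, 001000, 001101, 0110-1, 1-01-0, 1-1111, 11-010, 110-10
PI chart (minterm → PIs covering it):
  1 | 000001  (sole → essential)
  8 | 001000  (sole → essential)
  13 | 001101  (sole → essential)
  18 | -10010  (sole → essential)
  25 | 0110-1  (sole → essential)
  27 | 0110-1  (sole → essential)
  36 | 1-01-0  (sole → essential)
  38 | 1-01-0  (sole → essential)
  47 | 1-1111  (sole → essential)
  50 | -10010,11-010,110-10
  52 | 1-01-0  (sole → essential)
  54 | 1-01-0,110-10
  58 | 11-010  (sole → essential)
  63 | 1-1111  (sole → essential)
Essential prime implicants: -10010, 000001, 001000, 001101, 0110-1, 1-01-0, 1-1111, 11-010

8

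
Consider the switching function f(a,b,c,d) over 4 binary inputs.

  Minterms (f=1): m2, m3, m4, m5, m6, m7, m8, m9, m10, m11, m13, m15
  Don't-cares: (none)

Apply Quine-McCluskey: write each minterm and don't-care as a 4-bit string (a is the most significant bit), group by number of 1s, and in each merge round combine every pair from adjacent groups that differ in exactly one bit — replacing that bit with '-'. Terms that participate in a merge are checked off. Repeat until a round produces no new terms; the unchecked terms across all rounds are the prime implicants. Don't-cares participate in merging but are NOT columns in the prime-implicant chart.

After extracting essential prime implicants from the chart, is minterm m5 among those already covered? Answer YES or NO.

Round 0: 0010✓ 0011✓ 0100✓ 0101✓ 0110✓ 0111✓ 1000✓ 1001✓ 1010✓ 1011✓ 1101✓ 1111✓
Round 1: -010✓ -011✓ -101✓ -111✓ 0-10✓ 0-11✓ 001-✓ 01-0✓ 01-1✓ 010-✓ 011-✓ 1-01✓ 1-11✓ 10-0✓ 10-1✓ 100-✓ 101-✓ 11-1✓
Round 2: --11 -01- -1-1 0-1- 01-- 1--1 10--
PIs = {--11, -01-, -1-1, 0-1-, 01--, 1--1, 10--}
Coverage chart:
  m2: -01-,0-1-
  m3: --11,-01-,0-1-
  m4: 01-- ←essential
  m5: -1-1,01--
  m6: 0-1-,01--
  m7: --11,-1-1,0-1-,01--
  m8: 10-- ←essential
  m9: 1--1,10--
  m10: -01-,10--
  m11: --11,-01-,1--1,10--
  m13: -1-1,1--1
  m15: --11,-1-1,1--1
Essential: 01--, 10--

YES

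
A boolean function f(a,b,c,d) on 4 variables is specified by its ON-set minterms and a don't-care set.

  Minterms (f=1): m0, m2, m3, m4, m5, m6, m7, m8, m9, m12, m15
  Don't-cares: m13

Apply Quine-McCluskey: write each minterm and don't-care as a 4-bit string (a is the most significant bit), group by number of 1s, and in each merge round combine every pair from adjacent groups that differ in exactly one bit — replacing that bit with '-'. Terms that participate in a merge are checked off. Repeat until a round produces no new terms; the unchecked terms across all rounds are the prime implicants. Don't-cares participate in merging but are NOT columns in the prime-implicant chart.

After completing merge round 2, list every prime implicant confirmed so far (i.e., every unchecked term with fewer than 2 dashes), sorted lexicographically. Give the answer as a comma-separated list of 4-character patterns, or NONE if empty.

NONE

size-2^0 implicants → 0000(✓)  0010(✓)  0011(✓)  0100(✓)  0101(✓)  0110(✓)  0111(✓)  1000(✓)  1001(✓)  1100(✓)  1101(✓)  1111(✓)
size-2^1 implicants → -000(✓)  -100(✓)  -101(✓)  -111(✓)  0-00(✓)  0-10(✓)  0-11(✓)  00-0(✓)  001-(✓)  01-0(✓)  01-1(✓)  010-(✓)  011-(✓)  1-00(✓)  1-01(✓)  100-(✓)  11-1(✓)  110-(✓)
size-2^2 implicants → --00  -1-1  -10-  0--0  0-1-  01--  1-0-
Unchecked terms (primes): --00, -1-1, -10-, 0--0, 0-1-, 01--, 1-0-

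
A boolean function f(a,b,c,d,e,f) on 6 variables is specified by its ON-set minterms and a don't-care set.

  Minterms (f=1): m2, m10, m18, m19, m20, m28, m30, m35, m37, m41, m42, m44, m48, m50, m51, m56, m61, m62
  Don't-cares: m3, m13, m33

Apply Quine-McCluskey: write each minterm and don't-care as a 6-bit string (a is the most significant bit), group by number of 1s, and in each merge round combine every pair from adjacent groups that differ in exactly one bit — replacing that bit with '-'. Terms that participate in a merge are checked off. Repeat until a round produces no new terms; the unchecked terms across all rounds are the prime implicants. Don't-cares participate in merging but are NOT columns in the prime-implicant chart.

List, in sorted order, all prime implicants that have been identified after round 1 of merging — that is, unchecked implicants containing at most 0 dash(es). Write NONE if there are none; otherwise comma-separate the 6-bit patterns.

[col 0] 000010*, 000011*, 001010*, 001101, 010010*, 010011*, 010100*, 011100*, 011110*, 100001*, 100011*, 100101*, 101001*, 101010*, 101100, 110000*, 110010*, 110011*, 111000*, 111101, 111110*
[col 1] -00011*, -01010, -10010*, -10011*, -11110, 0-0010*, 0-0011*, 00-010, 00001-*, 01-100, 01001-*, 0111-0, 1-0011*, 10-001, 100-01, 1000-1, 11-000, 1100-0, 11001-*
[col 2] --0011, -1001-, 0-001-
Prime implicants: --0011, -01010, -1001-, -11110, 0-001-, 00-010, 001101, 01-100, 0111-0, 10-001, 100-01, 1000-1, 101100, 11-000, 1100-0, 111101

001101, 101100, 111101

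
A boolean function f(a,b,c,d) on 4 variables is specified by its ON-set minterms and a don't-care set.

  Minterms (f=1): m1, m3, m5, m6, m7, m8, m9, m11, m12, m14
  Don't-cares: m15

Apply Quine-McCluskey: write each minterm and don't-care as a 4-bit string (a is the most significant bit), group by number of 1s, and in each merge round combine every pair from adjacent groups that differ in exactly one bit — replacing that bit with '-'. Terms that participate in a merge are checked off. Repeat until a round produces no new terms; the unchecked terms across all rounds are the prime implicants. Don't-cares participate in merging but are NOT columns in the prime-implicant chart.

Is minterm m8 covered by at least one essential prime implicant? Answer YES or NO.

NO

[col 0] 0001*, 0011*, 0101*, 0110*, 0111*, 1000*, 1001*, 1011*, 1100*, 1110*, 1111*
[col 1] -001*, -011*, -110*, -111*, 0-01*, 0-11*, 00-1*, 01-1*, 011-*, 1-00, 1-11*, 10-1*, 100-, 11-0, 111-*
[col 2] --11, -0-1, -11-, 0--1
Prime implicants: --11, -0-1, -11-, 0--1, 1-00, 100-, 11-0
PI chart (minterm → PIs covering it):
  1 | -0-1,0--1
  3 | --11,-0-1,0--1
  5 | 0--1  (sole → essential)
  6 | -11-  (sole → essential)
  7 | --11,-11-,0--1
  8 | 1-00,100-
  9 | -0-1,100-
  11 | --11,-0-1
  12 | 1-00,11-0
  14 | -11-,11-0
Essential prime implicants: -11-, 0--1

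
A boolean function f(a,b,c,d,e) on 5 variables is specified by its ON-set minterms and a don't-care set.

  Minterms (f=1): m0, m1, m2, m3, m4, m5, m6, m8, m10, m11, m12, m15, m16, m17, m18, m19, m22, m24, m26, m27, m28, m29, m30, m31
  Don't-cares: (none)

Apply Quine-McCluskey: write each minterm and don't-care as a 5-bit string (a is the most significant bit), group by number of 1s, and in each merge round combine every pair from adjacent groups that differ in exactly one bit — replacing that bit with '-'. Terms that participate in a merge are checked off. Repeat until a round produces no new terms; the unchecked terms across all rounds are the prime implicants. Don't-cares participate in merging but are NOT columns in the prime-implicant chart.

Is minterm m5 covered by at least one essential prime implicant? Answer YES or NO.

YES

size-2^0 implicants → 00000(✓)  00001(✓)  00010(✓)  00011(✓)  00100(✓)  00101(✓)  00110(✓)  01000(✓)  01010(✓)  01011(✓)  01100(✓)  01111(✓)  10000(✓)  10001(✓)  10010(✓)  10011(✓)  10110(✓)  11000(✓)  11010(✓)  11011(✓)  11100(✓)  11101(✓)  11110(✓)  11111(✓)
size-2^1 implicants → -0000(✓)  -0001(✓)  -0010(✓)  -0011(✓)  -0110(✓)  -1000(✓)  -1010(✓)  -1011(✓)  -1100(✓)  -1111(✓)  0-000(✓)  0-010(✓)  0-011(✓)  0-100(✓)  00-00(✓)  00-01(✓)  00-10(✓)  000-0(✓)  000-1(✓)  0000-(✓)  0001-(✓)  001-0(✓)  0010-(✓)  01-00(✓)  01-11(✓)  010-0(✓)  0101-(✓)  1-000(✓)  1-010(✓)  1-011(✓)  1-110(✓)  10-10(✓)  100-0(✓)  100-1(✓)  1000-(✓)  1001-(✓)  11-00(✓)  11-10(✓)  11-11(✓)  110-0(✓)  1101-(✓)  111-0(✓)  111-1(✓)  1110-(✓)  1111-(✓)
size-2^2 implicants → --000(✓)  --010(✓)  --011(✓)  -0-10  -00-0(✓)  -00-1(✓)  -000-(✓)  -001-(✓)  -1-00  -1-11  -10-0(✓)  -101-(✓)  0--00  0-0-0(✓)  0-01-(✓)  00--0  00-0-  000--(✓)  1--10  1-0-0(✓)  1-01-(✓)  100--(✓)  11--0  11-1-  111--
size-2^3 implicants → --0-0  --01-  -00--
Unchecked terms (primes): --0-0, --01-, -0-10, -00--, -1-00, -1-11, 0--00, 00--0, 00-0-, 1--10, 11--0, 11-1-, 111--
Minterm coverage:
  m0 ⊆ --0-0,-00--,0--00,00--0,00-0-
  m1 ⊆ -00--,00-0-
  m2 ⊆ --0-0,--01-,-0-10,-00--,00--0
  m3 ⊆ --01-,-00--
  m4 ⊆ 0--00,00--0,00-0-
  m5 ⊆ 00-0- [E]
  m6 ⊆ -0-10,00--0
  m8 ⊆ --0-0,-1-00,0--00
  m10 ⊆ --0-0,--01-
  m11 ⊆ --01-,-1-11
  m12 ⊆ -1-00,0--00
  m15 ⊆ -1-11 [E]
  m16 ⊆ --0-0,-00--
  m17 ⊆ -00-- [E]
  m18 ⊆ --0-0,--01-,-0-10,-00--,1--10
  m19 ⊆ --01-,-00--
  m22 ⊆ -0-10,1--10
  m24 ⊆ --0-0,-1-00,11--0
  m26 ⊆ --0-0,--01-,1--10,11--0,11-1-
  m27 ⊆ --01-,-1-11,11-1-
  m28 ⊆ -1-00,11--0,111--
  m29 ⊆ 111-- [E]
  m30 ⊆ 1--10,11--0,11-1-,111--
  m31 ⊆ -1-11,11-1-,111--
E = {-00--, -1-11, 00-0-, 111--}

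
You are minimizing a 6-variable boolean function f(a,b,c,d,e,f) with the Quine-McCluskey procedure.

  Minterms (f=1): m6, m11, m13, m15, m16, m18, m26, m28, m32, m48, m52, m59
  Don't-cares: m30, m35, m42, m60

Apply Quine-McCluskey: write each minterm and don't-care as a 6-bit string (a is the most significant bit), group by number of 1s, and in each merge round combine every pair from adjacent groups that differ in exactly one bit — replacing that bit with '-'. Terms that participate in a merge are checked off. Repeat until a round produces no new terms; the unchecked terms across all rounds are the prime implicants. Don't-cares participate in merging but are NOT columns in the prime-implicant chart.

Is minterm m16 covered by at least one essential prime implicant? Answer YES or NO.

size-2^0 implicants → 000110  001011(✓)  001101(✓)  001111(✓)  010000(✓)  010010(✓)  011010(✓)  011100(✓)  011110(✓)  100000(✓)  100011  101010  110000(✓)  110100(✓)  111011  111100(✓)
size-2^1 implicants → -10000  -11100  001-11  0011-1  01-010  0100-0  011-10  0111-0  1-0000  11-100  110-00
Unchecked terms (primes): -10000, -11100, 000110, 001-11, 0011-1, 01-010, 0100-0, 011-10, 0111-0, 1-0000, 100011, 101010, 11-100, 110-00, 111011
Minterm coverage:
  m6 ⊆ 000110 [E]
  m11 ⊆ 001-11 [E]
  m13 ⊆ 0011-1 [E]
  m15 ⊆ 001-11,0011-1
  m16 ⊆ -10000,0100-0
  m18 ⊆ 01-010,0100-0
  m26 ⊆ 01-010,011-10
  m28 ⊆ -11100,0111-0
  m32 ⊆ 1-0000 [E]
  m48 ⊆ -10000,1-0000,110-00
  m52 ⊆ 11-100,110-00
  m59 ⊆ 111011 [E]
E = {000110, 001-11, 0011-1, 1-0000, 111011}

NO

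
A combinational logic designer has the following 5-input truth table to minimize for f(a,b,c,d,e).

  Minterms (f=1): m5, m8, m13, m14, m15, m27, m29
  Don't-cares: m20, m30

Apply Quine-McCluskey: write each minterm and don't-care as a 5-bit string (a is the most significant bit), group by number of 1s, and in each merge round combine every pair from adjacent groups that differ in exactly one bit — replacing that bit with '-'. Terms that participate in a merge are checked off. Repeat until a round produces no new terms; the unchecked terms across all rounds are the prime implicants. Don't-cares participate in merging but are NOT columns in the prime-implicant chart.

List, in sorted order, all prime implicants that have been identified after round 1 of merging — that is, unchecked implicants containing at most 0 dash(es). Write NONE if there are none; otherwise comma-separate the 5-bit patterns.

01000, 10100, 11011

size-2^0 implicants → 00101(✓)  01000  01101(✓)  01110(✓)  01111(✓)  10100  11011  11101(✓)  11110(✓)
size-2^1 implicants → -1101  -1110  0-101  011-1  0111-
Unchecked terms (primes): -1101, -1110, 0-101, 01000, 011-1, 0111-, 10100, 11011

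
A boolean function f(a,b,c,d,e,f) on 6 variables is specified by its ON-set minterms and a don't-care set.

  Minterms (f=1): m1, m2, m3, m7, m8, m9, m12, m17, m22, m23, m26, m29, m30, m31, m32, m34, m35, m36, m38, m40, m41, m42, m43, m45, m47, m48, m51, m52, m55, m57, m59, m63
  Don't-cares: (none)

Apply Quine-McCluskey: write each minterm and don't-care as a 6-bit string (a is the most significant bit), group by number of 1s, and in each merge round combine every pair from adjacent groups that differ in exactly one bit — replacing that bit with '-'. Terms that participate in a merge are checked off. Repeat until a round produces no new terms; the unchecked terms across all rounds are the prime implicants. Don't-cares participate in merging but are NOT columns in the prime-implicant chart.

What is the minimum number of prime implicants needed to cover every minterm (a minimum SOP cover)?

14

Round 0: 000001✓ 000010✓ 000011✓ 000111✓ 001000✓ 001001✓ 001100✓ 010001✓ 010110✓ 010111✓ 011010✓ 011101✓ 011110✓ 011111✓ 100000✓ 100010✓ 100011✓ 100100✓ 100110✓ 101000✓ 101001✓ 101010✓ 101011✓ 101101✓ 101111✓ 110000✓ 110011✓ 110100✓ 110111✓ 111001✓ 111011✓ 111111✓
Round 1: -00010✓ -00011✓ -01000✓ -01001✓ -10111✓ -11111✓ 0-0001 0-0111 00-001 000-11 0000-1 00001-✓ 001-00 00100-✓ 01-110✓ 01-111✓ 01011-✓ 011-10 0111-1 01111-✓ 1-0000✓ 1-0011✓ 1-0100✓ 1-1001✓ 1-1011✓ 1-1111✓ 10-000✓ 10-010✓ 10-011✓ 100-00✓ 100-10✓ 1000-0✓ 10001-✓ 1001-0✓ 101-01✓ 101-11✓ 1010-0✓ 1010-1✓ 10100-✓ 10101-✓ 1011-1✓ 11-011✓ 11-111✓ 110-00✓ 110-11✓ 111-11✓ 1110-1✓
Round 2: -0001- -0100- -1-111 01-11- 1--011 1-0-00 1-1-11 1-10-1 10-0-0 10-01- 100--0 101--1 1010-- 11--11
PIs = {-0001-, -0100-, -1-111, 0-0001, 0-0111, 00-001, 000-11, 0000-1, 001-00, 01-11-, 011-10, 0111-1, 1--011, 1-0-00, 1-1-11, 1-10-1, 10-0-0, 10-01-, 100--0, 101--1, 1010--, 11--11}
Coverage chart:
  m1: 0-0001,00-001,0000-1
  m2: -0001- ←essential
  m3: -0001-,000-11,0000-1
  m7: 0-0111,000-11
  m8: -0100-,001-00
  m9: -0100-,00-001
  m12: 001-00 ←essential
  m17: 0-0001 ←essential
  m22: 01-11- ←essential
  m23: -1-111,0-0111,01-11-
  m26: 011-10 ←essential
  m29: 0111-1 ←essential
  m30: 01-11-,011-10
  m31: -1-111,01-11-,0111-1
  m32: 1-0-00,10-0-0,100--0
  m34: -0001-,10-0-0,10-01-,100--0
  m35: -0001-,1--011,10-01-
  m36: 1-0-00,100--0
  m38: 100--0 ←essential
  m40: -0100-,10-0-0,1010--
  m41: -0100-,1-10-1,101--1,1010--
  m42: 10-0-0,10-01-,1010--
  m43: 1--011,1-1-11,1-10-1,10-01-,101--1,1010--
  m45: 101--1 ←essential
  m47: 1-1-11,101--1
  m48: 1-0-00 ←essential
  m51: 1--011,11--11
  m52: 1-0-00 ←essential
  m55: -1-111,11--11
  m57: 1-10-1 ←essential
  m59: 1--011,1-1-11,1-10-1,11--11
  m63: -1-111,1-1-11,11--11
Essential: -0001-, 0-0001, 001-00, 01-11-, 011-10, 0111-1, 1-0-00, 1-10-1, 100--0, 101--1
Petrick residual → -0100-, 0-0111, 10-0-0, 11--11
Min cover (14 terms): b'c'd'e + b'cd'e' + a'c'd'e'f + a'c'def + a'b'ce'f' + a'bde + a'bcef' + a'bcdf + ac'e'f' + acd'f + ab'd'f' + ab'c'f' + ab'cf + abef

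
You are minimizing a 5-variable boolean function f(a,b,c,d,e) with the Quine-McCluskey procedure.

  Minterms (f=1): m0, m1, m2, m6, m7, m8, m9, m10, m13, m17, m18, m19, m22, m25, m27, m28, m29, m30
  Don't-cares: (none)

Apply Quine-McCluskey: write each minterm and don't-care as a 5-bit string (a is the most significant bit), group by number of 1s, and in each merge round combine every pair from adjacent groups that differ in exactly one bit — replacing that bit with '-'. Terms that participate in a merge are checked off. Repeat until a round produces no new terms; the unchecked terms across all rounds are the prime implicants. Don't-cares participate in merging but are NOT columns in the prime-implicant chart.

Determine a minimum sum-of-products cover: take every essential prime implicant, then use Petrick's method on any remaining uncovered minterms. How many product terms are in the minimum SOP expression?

Round 0: 00000✓ 00001✓ 00010✓ 00110✓ 00111✓ 01000✓ 01001✓ 01010✓ 01101✓ 10001✓ 10010✓ 10011✓ 10110✓ 11001✓ 11011✓ 11100✓ 11101✓ 11110✓
Round 1: -0001✓ -0010✓ -0110✓ -1001✓ -1101✓ 0-000✓ 0-001✓ 0-010✓ 00-10✓ 000-0✓ 0000-✓ 0011- 01-01✓ 010-0✓ 0100-✓ 1-001✓ 1-011✓ 1-110 10-10✓ 100-1✓ 1001- 11-01✓ 110-1✓ 111-0 1110-
Round 2: --001 -0-10 -1-01 0-0-0 0-00- 1-0-1
PIs = {--001, -0-10, -1-01, 0-0-0, 0-00-, 0011-, 1-0-1, 1-110, 1001-, 111-0, 1110-}
Coverage chart:
  m0: 0-0-0,0-00-
  m1: --001,0-00-
  m2: -0-10,0-0-0
  m6: -0-10,0011-
  m7: 0011- ←essential
  m8: 0-0-0,0-00-
  m9: --001,-1-01,0-00-
  m10: 0-0-0 ←essential
  m13: -1-01 ←essential
  m17: --001,1-0-1
  m18: -0-10,1001-
  m19: 1-0-1,1001-
  m22: -0-10,1-110
  m25: --001,-1-01,1-0-1
  m27: 1-0-1 ←essential
  m28: 111-0,1110-
  m29: -1-01,1110-
  m30: 1-110,111-0
Essential: -1-01, 0-0-0, 0011-, 1-0-1
Petrick residual → --001, -0-10, 111-0
Min cover (7 terms): c'd'e + b'de' + bd'e + a'c'e' + a'b'cd + ac'e + abce'

7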